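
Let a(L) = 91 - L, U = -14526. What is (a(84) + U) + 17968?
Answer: 3449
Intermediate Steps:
(a(84) + U) + 17968 = ((91 - 1*84) - 14526) + 17968 = ((91 - 84) - 14526) + 17968 = (7 - 14526) + 17968 = -14519 + 17968 = 3449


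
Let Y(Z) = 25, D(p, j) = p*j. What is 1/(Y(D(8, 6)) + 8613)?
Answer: 1/8638 ≈ 0.00011577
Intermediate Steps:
D(p, j) = j*p
1/(Y(D(8, 6)) + 8613) = 1/(25 + 8613) = 1/8638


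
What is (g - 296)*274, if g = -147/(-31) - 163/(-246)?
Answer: -303603097/3813 ≈ -79623.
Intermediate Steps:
g = 41215/7626 (g = -147*(-1/31) - 163*(-1/246) = 147/31 + 163/246 = 41215/7626 ≈ 5.4045)
(g - 296)*274 = (41215/7626 - 296)*274 = -2216081/7626*274 = -303603097/3813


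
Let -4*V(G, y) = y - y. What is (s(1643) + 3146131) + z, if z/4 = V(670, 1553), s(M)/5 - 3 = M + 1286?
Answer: 3160791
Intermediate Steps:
s(M) = 6445 + 5*M (s(M) = 15 + 5*(M + 1286) = 15 + 5*(1286 + M) = 15 + (6430 + 5*M) = 6445 + 5*M)
V(G, y) = 0 (V(G, y) = -(y - y)/4 = -¼*0 = 0)
z = 0 (z = 4*0 = 0)
(s(1643) + 3146131) + z = ((6445 + 5*1643) + 3146131) + 0 = ((6445 + 8215) + 3146131) + 0 = (14660 + 3146131) + 0 = 3160791 + 0 = 3160791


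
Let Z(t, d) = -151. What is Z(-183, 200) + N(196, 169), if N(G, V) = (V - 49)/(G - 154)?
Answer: -1037/7 ≈ -148.14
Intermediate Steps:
N(G, V) = (-49 + V)/(-154 + G)
Z(-183, 200) + N(196, 169) = -151 + (-49 + 169)/(-154 + 196) = -151 + 120/42 = -151 + (1/42)*120 = -151 + 20/7 = -1037/7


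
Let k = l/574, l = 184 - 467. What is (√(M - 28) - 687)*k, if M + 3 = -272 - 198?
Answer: 194421/574 - 283*I*√501/574 ≈ 338.71 - 11.036*I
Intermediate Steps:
l = -283
M = -473 (M = -3 + (-272 - 198) = -3 - 470 = -473)
k = -283/574 ≈ -0.49303
(√(M - 28) - 687)*k = (√(-473 - 28) - 687)*(-283/574) = (√(-501) - 687)*(-283/574) = (I*√501 - 687)*(-283/574) = (-687 + I*√501)*(-283/574) = 194421/574 - 283*I*√501/574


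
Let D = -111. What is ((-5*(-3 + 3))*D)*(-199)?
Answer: 0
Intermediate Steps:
((-5*(-3 + 3))*D)*(-199) = (-5*(-3 + 3)*(-111))*(-199) = (-5*0*(-111))*(-199) = (0*(-111))*(-199) = 0*(-199) = 0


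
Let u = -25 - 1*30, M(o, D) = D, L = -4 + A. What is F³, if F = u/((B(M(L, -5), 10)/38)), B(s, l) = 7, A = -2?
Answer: -9129329000/343 ≈ -2.6616e+7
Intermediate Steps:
L = -6 (L = -4 - 2 = -6)
u = -55 (u = -25 - 30 = -55)
F = -2090/7 (F = -55/(7/38) = -55/(7*(1/38)) = -55/7/38 = -55*38/7 = -2090/7 ≈ -298.57)
F³ = (-2090/7)³ = -9129329000/343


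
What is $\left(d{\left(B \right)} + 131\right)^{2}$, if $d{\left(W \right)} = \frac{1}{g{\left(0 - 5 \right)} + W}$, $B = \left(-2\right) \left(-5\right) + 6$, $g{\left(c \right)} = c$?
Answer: $\frac{2079364}{121} \approx 17185.0$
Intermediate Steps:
$B = 16$ ($B = 10 + 6 = 16$)
$d{\left(W \right)} = \frac{1}{-5 + W}$ ($d{\left(W \right)} = \frac{1}{\left(0 - 5\right) + W} = \frac{1}{-5 + W}$)
$\left(d{\left(B \right)} + 131\right)^{2} = \left(\frac{1}{-5 + 16} + 131\right)^{2} = \left(\frac{1}{11} + 131\right)^{2} = \left(\frac{1442}{11}\right)^{2} = \frac{2079364}{121}$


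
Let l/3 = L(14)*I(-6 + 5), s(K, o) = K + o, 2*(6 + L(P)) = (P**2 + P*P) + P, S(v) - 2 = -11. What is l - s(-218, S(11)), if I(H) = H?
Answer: -364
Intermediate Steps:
S(v) = -9 (S(v) = 2 - 11 = -9)
L(P) = -6 + P**2 + P/2 (L(P) = -6 + ((P**2 + P*P) + P)/2 = -6 + ((P**2 + P**2) + P)/2 = -6 + (2*P**2 + P)/2 = -6 + (P + 2*P**2)/2 = -6 + (P**2 + P/2) = -6 + P**2 + P/2)
l = -591 (l = 3*((-6 + 14**2 + (1/2)*14)*(-6 + 5)) = 3*((-6 + 196 + 7)*(-1)) = 3*(197*(-1)) = 3*(-197) = -591)
l - s(-218, S(11)) = -591 - (-218 - 9) = -591 - 1*(-227) = -591 + 227 = -364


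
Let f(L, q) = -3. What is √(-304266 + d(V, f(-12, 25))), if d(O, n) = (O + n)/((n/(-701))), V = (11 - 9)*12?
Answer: I*√299359 ≈ 547.14*I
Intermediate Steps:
V = 24 (V = 2*12 = 24)
d(O, n) = -701*(O + n)/n (d(O, n) = (O + n)/((n*(-1/701))) = (O + n)/((-n/701)) = (O + n)*(-701/n) = -701*(O + n)/n)
√(-304266 + d(V, f(-12, 25))) = √(-304266 + (-701 - 701*24/(-3))) = √(-304266 + (-701 - 701*24*(-⅓))) = √(-304266 + (-701 + 5608)) = √(-304266 + 4907) = √(-299359) = I*√299359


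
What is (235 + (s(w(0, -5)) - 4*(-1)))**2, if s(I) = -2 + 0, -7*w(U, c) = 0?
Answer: 56169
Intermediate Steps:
w(U, c) = 0 (w(U, c) = -1/7*0 = 0)
s(I) = -2
(235 + (s(w(0, -5)) - 4*(-1)))**2 = (235 + (-2 - 4*(-1)))**2 = (235 + (-2 + 4))**2 = (235 + 2)**2 = 237**2 = 56169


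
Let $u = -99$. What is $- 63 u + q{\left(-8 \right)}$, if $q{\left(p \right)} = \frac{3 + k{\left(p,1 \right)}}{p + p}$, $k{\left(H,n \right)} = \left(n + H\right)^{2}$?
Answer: $\frac{24935}{4} \approx 6233.8$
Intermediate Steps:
$k{\left(H,n \right)} = \left(H + n\right)^{2}$
$q{\left(p \right)} = \frac{3 + \left(1 + p\right)^{2}}{2 p}$ ($q{\left(p \right)} = \frac{3 + \left(p + 1\right)^{2}}{p + p} = \frac{3 + \left(1 + p\right)^{2}}{2 p}$)
$- 63 u + q{\left(-8 \right)} = \left(-63\right) \left(-99\right) + \frac{3 + \left(1 - 8\right)^{2}}{2 \left(-8\right)} = 6237 + \frac{1}{2} \left(- \frac{1}{8}\right) \left(3 + \left(-7\right)^{2}\right) = 6237 + \frac{1}{2} \left(- \frac{1}{8}\right) \left(3 + 49\right) = 6237 + \frac{1}{2} \left(- \frac{1}{8}\right) 52 = 6237 - \frac{13}{4} = \frac{24935}{4}$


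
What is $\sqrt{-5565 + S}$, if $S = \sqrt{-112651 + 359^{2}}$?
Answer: $\sqrt{-5565 + \sqrt{16230}} \approx 73.74 i$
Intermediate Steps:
$S = \sqrt{16230}$ ($S = \sqrt{-112651 + 128881} = \sqrt{16230} \approx 127.4$)
$\sqrt{-5565 + S} = \sqrt{-5565 + \sqrt{16230}}$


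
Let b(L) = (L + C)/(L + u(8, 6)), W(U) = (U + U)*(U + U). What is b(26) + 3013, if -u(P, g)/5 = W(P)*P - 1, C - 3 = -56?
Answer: 10253248/3403 ≈ 3013.0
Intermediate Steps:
C = -53 (C = 3 - 56 = -53)
W(U) = 4*U² (W(U) = (2*U)*(2*U) = 4*U²)
u(P, g) = 5 - 20*P³ (u(P, g) = -5*((4*P²)*P - 1) = -5*(4*P³ - 1) = -5*(-1 + 4*P³) = 5 - 20*P³)
b(L) = (-53 + L)/(-10235 + L) (b(L) = (L - 53)/(L + (5 - 20*8³)) = (-53 + L)/(L + (5 - 20*512)) = (-53 + L)/(L + (5 - 10240)) = (-53 + L)/(L - 10235) = (-53 + L)/(-10235 + L))
b(26) + 3013 = (-53 + 26)/(-10235 + 26) + 3013 = -27/(-10209) + 3013 = -1/10209*(-27) + 3013 = 9/3403 + 3013 = 10253248/3403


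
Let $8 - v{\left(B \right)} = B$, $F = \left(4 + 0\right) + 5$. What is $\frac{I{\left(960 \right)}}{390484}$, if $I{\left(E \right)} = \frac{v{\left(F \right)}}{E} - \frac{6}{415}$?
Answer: $- \frac{247}{6222753024} \approx -3.9693 \cdot 10^{-8}$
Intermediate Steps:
$F = 9$ ($F = 4 + 5 = 9$)
$v{\left(B \right)} = 8 - B$
$I{\left(E \right)} = - \frac{6}{415} - \frac{1}{E}$ ($I{\left(E \right)} = \frac{8 - 9}{E} - \frac{6}{415} = - \frac{1}{E} - \frac{6}{415} = - \frac{6}{415} - \frac{1}{E}$)
$\frac{I{\left(960 \right)}}{390484} = \frac{- \frac{6}{415} - \frac{1}{960}}{390484} = \left(- \frac{6}{415} - \frac{1}{960}\right) \frac{1}{390484} = \left(- \frac{247}{15936}\right) \frac{1}{390484} = - \frac{247}{6222753024}$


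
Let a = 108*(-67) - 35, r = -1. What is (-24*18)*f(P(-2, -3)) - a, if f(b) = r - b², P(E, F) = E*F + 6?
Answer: 69911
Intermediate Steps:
P(E, F) = 6 + E*F
f(b) = -1 - b²
a = -7271 (a = -7236 - 35 = -7271)
(-24*18)*f(P(-2, -3)) - a = (-24*18)*(-1 - (6 - 2*(-3))²) - 1*(-7271) = -432*(-1 - (6 + 6)²) + 7271 = -432*(-1 - 1*12²) + 7271 = -432*(-1 - 1*144) + 7271 = -432*(-1 - 144) + 7271 = -432*(-145) + 7271 = 62640 + 7271 = 69911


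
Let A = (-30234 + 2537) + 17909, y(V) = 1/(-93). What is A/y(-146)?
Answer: 910284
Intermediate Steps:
y(V) = -1/93
A = -9788 (A = -27697 + 17909 = -9788)
A/y(-146) = -9788/(-1/93) = -9788*(-93) = 910284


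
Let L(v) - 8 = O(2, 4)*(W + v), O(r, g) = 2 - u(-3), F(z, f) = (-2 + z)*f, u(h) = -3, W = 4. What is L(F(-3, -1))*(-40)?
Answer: -2120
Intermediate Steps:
F(z, f) = f*(-2 + z)
O(r, g) = 5 (O(r, g) = 2 - 1*(-3) = 2 + 3 = 5)
L(v) = 28 + 5*v (L(v) = 8 + 5*(4 + v) = 8 + (20 + 5*v) = 28 + 5*v)
L(F(-3, -1))*(-40) = (28 + 5*(-(-2 - 3)))*(-40) = (28 + 5*(-1*(-5)))*(-40) = (28 + 5*5)*(-40) = (28 + 25)*(-40) = 53*(-40) = -2120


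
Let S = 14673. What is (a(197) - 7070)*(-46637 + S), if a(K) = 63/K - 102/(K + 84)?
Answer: 12509954642284/55357 ≈ 2.2599e+8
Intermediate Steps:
a(K) = -102/(84 + K) + 63/K (a(K) = 63/K - 102/(84 + K) = -102/(84 + K) + 63/K)
(a(197) - 7070)*(-46637 + S) = (3*(1764 - 13*197)/(197*(84 + 197)) - 7070)*(-46637 + 14673) = (3*(1/197)*(1764 - 2561)/281 - 7070)*(-31964) = (3*(1/197)*(1/281)*(-797) - 7070)*(-31964) = (-2391/55357 - 7070)*(-31964) = -391376381/55357*(-31964) = 12509954642284/55357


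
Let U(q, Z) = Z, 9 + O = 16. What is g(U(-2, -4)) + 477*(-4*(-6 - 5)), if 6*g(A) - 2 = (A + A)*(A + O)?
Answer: 62953/3 ≈ 20984.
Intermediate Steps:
O = 7 (O = -9 + 16 = 7)
g(A) = ⅓ + A*(7 + A)/3 (g(A) = ⅓ + ((A + A)*(A + 7))/6 = ⅓ + ((2*A)*(7 + A))/6 = ⅓ + (2*A*(7 + A))/6 = ⅓ + A*(7 + A)/3)
g(U(-2, -4)) + 477*(-4*(-6 - 5)) = (⅓ + (⅓)*(-4)² + (7/3)*(-4)) + 477*(-4*(-6 - 5)) = (⅓ + (⅓)*16 - 28/3) + 477*(-4*(-11)) = (⅓ + 16/3 - 28/3) + 477*44 = -11/3 + 20988 = 62953/3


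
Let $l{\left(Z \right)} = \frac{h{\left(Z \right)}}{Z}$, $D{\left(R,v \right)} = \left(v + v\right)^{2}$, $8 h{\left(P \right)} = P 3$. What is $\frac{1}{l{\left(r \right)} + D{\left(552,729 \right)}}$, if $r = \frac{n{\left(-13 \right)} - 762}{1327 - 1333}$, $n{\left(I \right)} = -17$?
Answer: $\frac{8}{17006115} \approx 4.7042 \cdot 10^{-7}$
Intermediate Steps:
$h{\left(P \right)} = \frac{3 P}{8}$ ($h{\left(P \right)} = \frac{P 3}{8} = \frac{3 P}{8}$)
$D{\left(R,v \right)} = 4 v^{2}$ ($D{\left(R,v \right)} = \left(2 v\right)^{2} = 4 v^{2}$)
$r = \frac{779}{6}$ ($r = \frac{-17 - 762}{1327 - 1333} = - \frac{779}{-6} = \left(-779\right) \left(- \frac{1}{6}\right) = \frac{779}{6} \approx 129.83$)
$l{\left(Z \right)} = \frac{3}{8}$ ($l{\left(Z \right)} = \frac{\frac{3}{8} Z}{Z} = \frac{3}{8}$)
$\frac{1}{l{\left(r \right)} + D{\left(552,729 \right)}} = \frac{1}{\frac{3}{8} + 4 \cdot 729^{2}} = \frac{1}{\frac{3}{8} + 4 \cdot 531441} = \frac{1}{\frac{3}{8} + 2125764} = \frac{1}{\frac{17006115}{8}} = \frac{8}{17006115}$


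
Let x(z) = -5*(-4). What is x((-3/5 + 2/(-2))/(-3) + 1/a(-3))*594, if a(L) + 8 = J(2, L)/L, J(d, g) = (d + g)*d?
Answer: 11880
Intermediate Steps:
J(d, g) = d*(d + g)
a(L) = -8 + (4 + 2*L)/L (a(L) = -8 + (2*(2 + L))/L = -8 + (4 + 2*L)/L)
x(z) = 20
x((-3/5 + 2/(-2))/(-3) + 1/a(-3))*594 = 20*594 = 11880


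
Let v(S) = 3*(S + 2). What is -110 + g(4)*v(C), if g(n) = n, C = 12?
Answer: 58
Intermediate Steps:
v(S) = 6 + 3*S (v(S) = 3*(2 + S) = 6 + 3*S)
-110 + g(4)*v(C) = -110 + 4*(6 + 3*12) = -110 + 4*(6 + 36) = -110 + 4*42 = -110 + 168 = 58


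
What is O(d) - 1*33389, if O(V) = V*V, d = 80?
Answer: -26989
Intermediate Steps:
O(V) = V²
O(d) - 1*33389 = 80² - 1*33389 = 6400 - 33389 = -26989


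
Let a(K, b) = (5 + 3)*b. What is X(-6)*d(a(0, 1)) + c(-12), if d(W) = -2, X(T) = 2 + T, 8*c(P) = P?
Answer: 13/2 ≈ 6.5000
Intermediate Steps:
a(K, b) = 8*b
c(P) = P/8
X(-6)*d(a(0, 1)) + c(-12) = (2 - 6)*(-2) + (⅛)*(-12) = -4*(-2) - 3/2 = 8 - 3/2 = 13/2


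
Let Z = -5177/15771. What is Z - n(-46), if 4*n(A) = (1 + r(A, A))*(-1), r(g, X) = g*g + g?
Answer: 32641033/63084 ≈ 517.42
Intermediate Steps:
r(g, X) = g + g² (r(g, X) = g² + g = g + g²)
Z = -5177/15771 (Z = -5177*1/15771 = -5177/15771 ≈ -0.32826)
n(A) = -¼ - A*(1 + A)/4 (n(A) = ((1 + A*(1 + A))*(-1))/4 = (-1 - A*(1 + A))/4 = -¼ - A*(1 + A)/4)
Z - n(-46) = -5177/15771 - (-¼ - ¼*(-46)*(1 - 46)) = -5177/15771 - (-¼ - ¼*(-46)*(-45)) = -5177/15771 - (-¼ - 1035/2) = -5177/15771 - 1*(-2071/4) = -5177/15771 + 2071/4 = 32641033/63084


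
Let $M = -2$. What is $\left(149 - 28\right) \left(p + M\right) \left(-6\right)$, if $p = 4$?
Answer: $-1452$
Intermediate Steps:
$\left(149 - 28\right) \left(p + M\right) \left(-6\right) = \left(149 - 28\right) \left(4 - 2\right) \left(-6\right) = 121 \cdot 2 \left(-6\right) = 121 \left(-12\right) = -1452$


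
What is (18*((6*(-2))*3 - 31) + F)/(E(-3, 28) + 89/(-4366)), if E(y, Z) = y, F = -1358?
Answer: 11194424/13187 ≈ 848.90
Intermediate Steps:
(18*((6*(-2))*3 - 31) + F)/(E(-3, 28) + 89/(-4366)) = (18*((6*(-2))*3 - 31) - 1358)/(-3 + 89/(-4366)) = (18*(-12*3 - 31) - 1358)/(-3 + 89*(-1/4366)) = (18*(-36 - 31) - 1358)/(-3 - 89/4366) = (18*(-67) - 1358)/(-13187/4366) = (-1206 - 1358)*(-4366/13187) = -2564*(-4366/13187) = 11194424/13187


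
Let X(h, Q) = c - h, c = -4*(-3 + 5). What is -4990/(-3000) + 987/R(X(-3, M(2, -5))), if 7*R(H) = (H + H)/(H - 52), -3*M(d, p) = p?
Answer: 11814889/300 ≈ 39383.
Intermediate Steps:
M(d, p) = -p/3
c = -8 (c = -4*2 = -8)
X(h, Q) = -8 - h
R(H) = 2*H/(7*(-52 + H)) (R(H) = ((H + H)/(H - 52))/7 = ((2*H)/(-52 + H))/7 = (2*H/(-52 + H))/7 = 2*H/(7*(-52 + H)))
-4990/(-3000) + 987/R(X(-3, M(2, -5))) = -4990/(-3000) + 987/((2*(-8 - 1*(-3))/(7*(-52 + (-8 - 1*(-3)))))) = -4990*(-1/3000) + 987/((2*(-8 + 3)/(7*(-52 + (-8 + 3))))) = 499/300 + 987/(((2/7)*(-5)/(-52 - 5))) = 499/300 + 987/(((2/7)*(-5)/(-57))) = 499/300 + 987/(((2/7)*(-5)*(-1/57))) = 499/300 + 987/(10/399) = 499/300 + 987*(399/10) = 499/300 + 393813/10 = 11814889/300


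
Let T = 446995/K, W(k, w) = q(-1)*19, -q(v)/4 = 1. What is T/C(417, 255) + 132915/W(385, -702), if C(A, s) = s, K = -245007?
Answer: -1660827169979/949647132 ≈ -1748.9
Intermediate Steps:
q(v) = -4 (q(v) = -4*1 = -4)
W(k, w) = -76 (W(k, w) = -4*19 = -76)
T = -446995/245007 (T = 446995/(-245007) = 446995*(-1/245007) = -446995/245007 ≈ -1.8244)
T/C(417, 255) + 132915/W(385, -702) = -446995/245007/255 + 132915/(-76) = -446995/245007*1/255 + 132915*(-1/76) = -89399/12495357 - 132915/76 = -1660827169979/949647132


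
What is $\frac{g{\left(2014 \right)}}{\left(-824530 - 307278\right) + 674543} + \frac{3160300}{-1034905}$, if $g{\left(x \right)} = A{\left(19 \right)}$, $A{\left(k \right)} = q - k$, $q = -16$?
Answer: $- \frac{57802334313}{18929033393} \approx -3.0536$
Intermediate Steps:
$A{\left(k \right)} = -16 - k$
$g{\left(x \right)} = -35$ ($g{\left(x \right)} = -16 - 19 = -35$)
$\frac{g{\left(2014 \right)}}{\left(-824530 - 307278\right) + 674543} + \frac{3160300}{-1034905} = - \frac{35}{\left(-824530 - 307278\right) + 674543} + \frac{3160300}{-1034905} = - \frac{35}{-1131808 + 674543} + 3160300 \left(- \frac{1}{1034905}\right) = - \frac{35}{-457265} - \frac{632060}{206981} = \left(-35\right) \left(- \frac{1}{457265}\right) - \frac{632060}{206981} = \frac{7}{91453} - \frac{632060}{206981} = - \frac{57802334313}{18929033393}$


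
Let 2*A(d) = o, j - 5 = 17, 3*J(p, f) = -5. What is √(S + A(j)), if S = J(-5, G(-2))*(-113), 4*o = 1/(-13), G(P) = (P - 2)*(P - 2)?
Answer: √4583046/156 ≈ 13.723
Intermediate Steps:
G(P) = (-2 + P)² (G(P) = (-2 + P)*(-2 + P) = (-2 + P)²)
J(p, f) = -5/3 (J(p, f) = (⅓)*(-5) = -5/3)
j = 22 (j = 5 + 17 = 22)
o = -1/52 (o = (¼)/(-13) = (¼)*(-1/13) = -1/52 ≈ -0.019231)
A(d) = -1/104 (A(d) = (½)*(-1/52) = -1/104)
S = 565/3 (S = -5/3*(-113) = 565/3 ≈ 188.33)
√(S + A(j)) = √(565/3 - 1/104) = √(58757/312) = √4583046/156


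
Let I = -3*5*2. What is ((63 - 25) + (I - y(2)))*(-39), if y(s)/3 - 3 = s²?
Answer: 507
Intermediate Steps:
I = -30 (I = -15*2 = -30)
y(s) = 9 + 3*s²
((63 - 25) + (I - y(2)))*(-39) = ((63 - 25) + (-30 - (9 + 3*2²)))*(-39) = (38 + (-30 - (9 + 3*4)))*(-39) = (38 + (-30 - (9 + 12)))*(-39) = (38 + (-30 - 1*21))*(-39) = (38 + (-30 - 21))*(-39) = (38 - 51)*(-39) = -13*(-39) = 507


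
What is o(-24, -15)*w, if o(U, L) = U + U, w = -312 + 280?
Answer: 1536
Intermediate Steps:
w = -32
o(U, L) = 2*U
o(-24, -15)*w = (2*(-24))*(-32) = -48*(-32) = 1536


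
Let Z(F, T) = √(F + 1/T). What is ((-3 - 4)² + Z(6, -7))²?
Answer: (343 + √287)²/49 ≈ 2644.0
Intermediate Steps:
((-3 - 4)² + Z(6, -7))² = ((-3 - 4)² + √(6 + 1/(-7)))² = ((-7)² + √(6 - ⅐))² = (49 + √(41/7))² = (49 + √287/7)²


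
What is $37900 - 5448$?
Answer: $32452$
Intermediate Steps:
$37900 - 5448 = 32452$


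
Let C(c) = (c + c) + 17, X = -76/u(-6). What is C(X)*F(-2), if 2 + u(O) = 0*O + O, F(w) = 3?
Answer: 108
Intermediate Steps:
u(O) = -2 + O (u(O) = -2 + (0*O + O) = -2 + (0 + O) = -2 + O)
X = 19/2 (X = -76/(-2 - 6) = -76/(-8) = -76*(-⅛) = 19/2 ≈ 9.5000)
C(c) = 17 + 2*c (C(c) = 2*c + 17 = 17 + 2*c)
C(X)*F(-2) = (17 + 2*(19/2))*3 = (17 + 19)*3 = 36*3 = 108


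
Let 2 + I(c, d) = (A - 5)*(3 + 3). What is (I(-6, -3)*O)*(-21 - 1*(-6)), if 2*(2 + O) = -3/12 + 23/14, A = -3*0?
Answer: -4380/7 ≈ -625.71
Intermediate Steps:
A = 0
O = -73/56 (O = -2 + (-3/12 + 23/14)/2 = -2 + (-3*1/12 + 23*(1/14))/2 = -2 + (-1/4 + 23/14)/2 = -2 + (1/2)*(39/28) = -2 + 39/56 = -73/56 ≈ -1.3036)
I(c, d) = -32 (I(c, d) = -2 + (0 - 5)*(3 + 3) = -2 - 5*6 = -2 - 30 = -32)
(I(-6, -3)*O)*(-21 - 1*(-6)) = (-32*(-73/56))*(-21 - 1*(-6)) = 292*(-21 + 6)/7 = (292/7)*(-15) = -4380/7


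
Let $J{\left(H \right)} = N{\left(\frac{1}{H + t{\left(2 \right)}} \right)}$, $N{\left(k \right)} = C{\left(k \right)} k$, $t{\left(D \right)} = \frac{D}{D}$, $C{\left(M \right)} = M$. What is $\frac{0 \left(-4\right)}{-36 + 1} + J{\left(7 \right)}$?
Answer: $\frac{1}{64} \approx 0.015625$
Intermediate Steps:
$t{\left(D \right)} = 1$
$N{\left(k \right)} = k^{2}$ ($N{\left(k \right)} = k k = k^{2}$)
$J{\left(H \right)} = \frac{1}{\left(1 + H\right)^{2}}$ ($J{\left(H \right)} = \left(\frac{1}{H + 1}\right)^{2} = \left(\frac{1}{1 + H}\right)^{2} = \frac{1}{\left(1 + H\right)^{2}}$)
$\frac{0 \left(-4\right)}{-36 + 1} + J{\left(7 \right)} = \frac{0 \left(-4\right)}{-36 + 1} + \frac{1}{\left(1 + 7\right)^{2}} = \frac{1}{-35} \cdot 0 + \frac{1}{64} = \left(- \frac{1}{35}\right) 0 + \frac{1}{64} = 0 + \frac{1}{64} = \frac{1}{64}$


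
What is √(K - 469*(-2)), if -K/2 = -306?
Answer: 5*√62 ≈ 39.370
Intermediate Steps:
K = 612 (K = -2*(-306) = 612)
√(K - 469*(-2)) = √(612 - 469*(-2)) = √(612 + 938) = √1550 = 5*√62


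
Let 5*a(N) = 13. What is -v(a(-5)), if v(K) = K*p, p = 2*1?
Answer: -26/5 ≈ -5.2000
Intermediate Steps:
p = 2
a(N) = 13/5 (a(N) = (⅕)*13 = 13/5)
v(K) = 2*K (v(K) = K*2 = 2*K)
-v(a(-5)) = -2*13/5 = -1*26/5 = -26/5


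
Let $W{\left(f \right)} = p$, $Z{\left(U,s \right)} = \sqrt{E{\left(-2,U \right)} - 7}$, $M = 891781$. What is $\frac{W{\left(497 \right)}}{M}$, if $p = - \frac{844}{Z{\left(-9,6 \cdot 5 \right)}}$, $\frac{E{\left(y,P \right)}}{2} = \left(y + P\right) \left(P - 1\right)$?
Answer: $- \frac{844 \sqrt{213}}{189949353} \approx -6.4848 \cdot 10^{-5}$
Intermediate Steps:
$E{\left(y,P \right)} = 2 \left(-1 + P\right) \left(P + y\right)$ ($E{\left(y,P \right)} = 2 \left(y + P\right) \left(P - 1\right) = 2 \left(P + y\right) \left(-1 + P\right) = 2 \left(-1 + P\right) \left(P + y\right)$)
$Z{\left(U,s \right)} = \sqrt{-3 - 6 U + 2 U^{2}}$ ($Z{\left(U,s \right)} = \sqrt{\left(- 2 U - -4 + 2 U^{2} + 2 U \left(-2\right)\right) - 7} = \sqrt{\left(- 2 U + 4 + 2 U^{2} - 4 U\right) - 7} = \sqrt{\left(4 - 6 U + 2 U^{2}\right) - 7} = \sqrt{-3 - 6 U + 2 U^{2}}$)
$p = - \frac{844 \sqrt{213}}{213}$ ($p = - \frac{844}{\sqrt{-3 - -54 + 2 \left(-9\right)^{2}}} = - \frac{844}{\sqrt{-3 + 54 + 2 \cdot 81}} = - \frac{844}{\sqrt{-3 + 54 + 162}} = - \frac{844}{\sqrt{213}} = - 844 \frac{\sqrt{213}}{213} = - \frac{844 \sqrt{213}}{213} \approx -57.83$)
$W{\left(f \right)} = - \frac{844 \sqrt{213}}{213}$
$\frac{W{\left(497 \right)}}{M} = \frac{\left(- \frac{844}{213}\right) \sqrt{213}}{891781} = - \frac{844 \sqrt{213}}{213} \cdot \frac{1}{891781} = - \frac{844 \sqrt{213}}{189949353}$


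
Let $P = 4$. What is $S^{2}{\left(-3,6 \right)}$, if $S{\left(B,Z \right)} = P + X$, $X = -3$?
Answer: $1$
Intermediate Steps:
$S{\left(B,Z \right)} = 1$ ($S{\left(B,Z \right)} = 4 - 3 = 1$)
$S^{2}{\left(-3,6 \right)} = 1^{2} = 1$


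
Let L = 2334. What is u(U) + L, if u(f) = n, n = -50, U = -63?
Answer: 2284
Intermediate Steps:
u(f) = -50
u(U) + L = -50 + 2334 = 2284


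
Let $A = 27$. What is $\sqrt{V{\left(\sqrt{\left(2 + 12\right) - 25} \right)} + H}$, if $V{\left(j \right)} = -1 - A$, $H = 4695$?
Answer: $\sqrt{4667} \approx 68.315$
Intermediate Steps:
$V{\left(j \right)} = -28$ ($V{\left(j \right)} = -1 - 27 = -28$)
$\sqrt{V{\left(\sqrt{\left(2 + 12\right) - 25} \right)} + H} = \sqrt{-28 + 4695} = \sqrt{4667}$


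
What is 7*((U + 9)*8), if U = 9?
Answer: 1008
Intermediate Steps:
7*((U + 9)*8) = 7*((9 + 9)*8) = 7*(18*8) = 7*144 = 1008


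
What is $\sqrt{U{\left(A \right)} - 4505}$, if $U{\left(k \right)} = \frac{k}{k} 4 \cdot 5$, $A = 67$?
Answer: $i \sqrt{4485} \approx 66.97 i$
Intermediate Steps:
$U{\left(k \right)} = 20$ ($U{\left(k \right)} = 1 \cdot 4 \cdot 5 = 4 \cdot 5 = 20$)
$\sqrt{U{\left(A \right)} - 4505} = \sqrt{20 - 4505} = \sqrt{-4485} = i \sqrt{4485}$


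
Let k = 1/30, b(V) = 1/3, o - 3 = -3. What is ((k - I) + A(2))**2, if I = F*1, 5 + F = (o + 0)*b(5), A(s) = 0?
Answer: 22801/900 ≈ 25.334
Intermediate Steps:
o = 0 (o = 3 - 3 = 0)
b(V) = 1/3
k = 1/30 ≈ 0.033333
F = -5 (F = -5 + (0 + 0)*(1/3) = -5 + 0*(1/3) = -5 + 0 = -5)
I = -5 (I = -5*1 = -5)
((k - I) + A(2))**2 = ((1/30 - 1*(-5)) + 0)**2 = ((1/30 + 5) + 0)**2 = (151/30 + 0)**2 = (151/30)**2 = 22801/900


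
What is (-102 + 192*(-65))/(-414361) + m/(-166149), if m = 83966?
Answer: -32701749008/68845665789 ≈ -0.47500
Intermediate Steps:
(-102 + 192*(-65))/(-414361) + m/(-166149) = (-102 + 192*(-65))/(-414361) + 83966/(-166149) = (-102 - 12480)*(-1/414361) + 83966*(-1/166149) = -12582*(-1/414361) - 83966/166149 = 12582/414361 - 83966/166149 = -32701749008/68845665789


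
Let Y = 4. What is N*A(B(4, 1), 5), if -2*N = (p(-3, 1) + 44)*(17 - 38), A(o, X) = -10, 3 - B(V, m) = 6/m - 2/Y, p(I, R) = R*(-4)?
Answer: -4200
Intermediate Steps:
p(I, R) = -4*R
B(V, m) = 7/2 - 6/m (B(V, m) = 3 - (6/m - 2/4) = 3 - (6/m - 2*¼) = 3 - (6/m - ½) = 3 - (-½ + 6/m) = 3 + (½ - 6/m) = 7/2 - 6/m)
N = 420 (N = -(-4*1 + 44)*(17 - 38)/2 = -(-4 + 44)*(-21)/2 = -20*(-21) = -½*(-840) = 420)
N*A(B(4, 1), 5) = 420*(-10) = -4200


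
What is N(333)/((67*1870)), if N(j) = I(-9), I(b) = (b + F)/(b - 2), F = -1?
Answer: 1/137819 ≈ 7.2559e-6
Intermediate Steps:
I(b) = (-1 + b)/(-2 + b) (I(b) = (b - 1)/(b - 2) = (-1 + b)/(-2 + b))
N(j) = 10/11 (N(j) = (-1 - 9)/(-2 - 9) = -10/(-11) = -1/11*(-10) = 10/11)
N(333)/((67*1870)) = 10/(11*((67*1870))) = (10/11)/125290 = (10/11)*(1/125290) = 1/137819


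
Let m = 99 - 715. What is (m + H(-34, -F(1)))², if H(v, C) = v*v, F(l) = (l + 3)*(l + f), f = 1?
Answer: 291600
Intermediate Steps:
F(l) = (1 + l)*(3 + l) (F(l) = (l + 3)*(l + 1) = (3 + l)*(1 + l) = (1 + l)*(3 + l))
m = -616
H(v, C) = v²
(m + H(-34, -F(1)))² = (-616 + (-34)²)² = (-616 + 1156)² = 540² = 291600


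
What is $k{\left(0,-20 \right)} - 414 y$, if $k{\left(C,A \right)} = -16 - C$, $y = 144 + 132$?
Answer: $-114280$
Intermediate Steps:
$y = 276$
$k{\left(0,-20 \right)} - 414 y = \left(-16 - 0\right) - 114264 = \left(-16 + 0\right) - 114264 = -16 - 114264 = -114280$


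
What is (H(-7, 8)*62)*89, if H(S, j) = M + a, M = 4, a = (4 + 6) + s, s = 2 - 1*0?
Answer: 88288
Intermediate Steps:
s = 2 (s = 2 + 0 = 2)
a = 12 (a = (4 + 6) + 2 = 10 + 2 = 12)
H(S, j) = 16 (H(S, j) = 4 + 12 = 16)
(H(-7, 8)*62)*89 = (16*62)*89 = 992*89 = 88288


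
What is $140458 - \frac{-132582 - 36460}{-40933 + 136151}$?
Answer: $\frac{6687149443}{47609} \approx 1.4046 \cdot 10^{5}$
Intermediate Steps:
$140458 - \frac{-132582 - 36460}{-40933 + 136151} = 140458 - - \frac{169042}{95218} = 140458 - \left(-169042\right) \frac{1}{95218} = 140458 - - \frac{84521}{47609} = 140458 + \frac{84521}{47609} = \frac{6687149443}{47609}$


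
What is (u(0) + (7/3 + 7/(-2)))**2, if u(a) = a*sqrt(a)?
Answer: 49/36 ≈ 1.3611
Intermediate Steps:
u(a) = a**(3/2)
(u(0) + (7/3 + 7/(-2)))**2 = (0**(3/2) + (7/3 + 7/(-2)))**2 = (0 + (7*(1/3) + 7*(-1/2)))**2 = (0 + (7/3 - 7/2))**2 = (0 - 7/6)**2 = (-7/6)**2 = 49/36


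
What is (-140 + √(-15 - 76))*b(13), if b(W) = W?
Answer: -1820 + 13*I*√91 ≈ -1820.0 + 124.01*I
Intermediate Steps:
(-140 + √(-15 - 76))*b(13) = (-140 + √(-15 - 76))*13 = (-140 + √(-91))*13 = (-140 + I*√91)*13 = -1820 + 13*I*√91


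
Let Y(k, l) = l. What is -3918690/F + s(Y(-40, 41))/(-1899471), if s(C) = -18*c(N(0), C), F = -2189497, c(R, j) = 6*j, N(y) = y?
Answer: 2484377701902/1386295352029 ≈ 1.7921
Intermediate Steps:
s(C) = -108*C
-3918690/F + s(Y(-40, 41))/(-1899471) = -3918690/(-2189497) - 108*41/(-1899471) = -3918690*(-1/2189497) - 4428*(-1/1899471) = 3918690/2189497 + 1476/633157 = 2484377701902/1386295352029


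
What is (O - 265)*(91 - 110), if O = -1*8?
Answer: 5187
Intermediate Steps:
O = -8
(O - 265)*(91 - 110) = (-8 - 265)*(91 - 110) = -273*(-19) = 5187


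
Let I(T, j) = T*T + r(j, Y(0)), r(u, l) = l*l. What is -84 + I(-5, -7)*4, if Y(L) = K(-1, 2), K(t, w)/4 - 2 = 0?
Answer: 272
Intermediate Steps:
K(t, w) = 8 (K(t, w) = 8 + 4*0 = 8 + 0 = 8)
Y(L) = 8
r(u, l) = l²
I(T, j) = 64 + T² (I(T, j) = T*T + 8² = T² + 64 = 64 + T²)
-84 + I(-5, -7)*4 = -84 + (64 + (-5)²)*4 = -84 + (64 + 25)*4 = -84 + 89*4 = -84 + 356 = 272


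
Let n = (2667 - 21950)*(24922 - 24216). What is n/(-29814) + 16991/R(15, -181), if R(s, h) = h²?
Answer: 223254102976/488368227 ≈ 457.14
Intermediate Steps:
n = -13613798 (n = -19283*706 = -13613798)
n/(-29814) + 16991/R(15, -181) = -13613798/(-29814) + 16991/((-181)²) = -13613798*(-1/29814) + 16991/32761 = 6806899/14907 + 16991*(1/32761) = 6806899/14907 + 16991/32761 = 223254102976/488368227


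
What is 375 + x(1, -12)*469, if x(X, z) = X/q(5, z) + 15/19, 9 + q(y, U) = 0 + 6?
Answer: 33569/57 ≈ 588.93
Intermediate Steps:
q(y, U) = -3 (q(y, U) = -9 + (0 + 6) = -9 + 6 = -3)
x(X, z) = 15/19 - X/3 (x(X, z) = X/(-3) + 15/19 = X*(-⅓) + 15*(1/19) = -X/3 + 15/19 = 15/19 - X/3)
375 + x(1, -12)*469 = 375 + (15/19 - ⅓*1)*469 = 375 + (15/19 - ⅓)*469 = 375 + (26/57)*469 = 375 + 12194/57 = 33569/57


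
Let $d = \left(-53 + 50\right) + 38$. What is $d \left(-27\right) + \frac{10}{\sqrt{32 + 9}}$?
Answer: $-945 + \frac{10 \sqrt{41}}{41} \approx -943.44$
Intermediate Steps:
$d = 35$ ($d = -3 + 38 = 35$)
$d \left(-27\right) + \frac{10}{\sqrt{32 + 9}} = 35 \left(-27\right) + \frac{10}{\sqrt{32 + 9}} = -945 + \frac{10}{\sqrt{41}} = -945 + 10 \frac{\sqrt{41}}{41} = -945 + \frac{10 \sqrt{41}}{41}$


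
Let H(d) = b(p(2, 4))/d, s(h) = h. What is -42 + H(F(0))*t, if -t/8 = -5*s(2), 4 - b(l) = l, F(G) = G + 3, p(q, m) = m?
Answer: -42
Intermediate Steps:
F(G) = 3 + G
b(l) = 4 - l
H(d) = 0 (H(d) = (4 - 1*4)/d = (4 - 4)/d = 0/d = 0)
t = 80 (t = -(-40)*2 = -8*(-10) = 80)
-42 + H(F(0))*t = -42 + 0*80 = -42 + 0 = -42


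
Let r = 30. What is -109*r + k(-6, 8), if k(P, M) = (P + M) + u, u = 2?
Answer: -3266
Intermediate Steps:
k(P, M) = 2 + M + P (k(P, M) = (P + M) + 2 = (M + P) + 2 = 2 + M + P)
-109*r + k(-6, 8) = -109*30 + (2 + 8 - 6) = -3270 + 4 = -3266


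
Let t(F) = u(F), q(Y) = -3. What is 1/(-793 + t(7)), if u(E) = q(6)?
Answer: -1/796 ≈ -0.0012563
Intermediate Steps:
u(E) = -3
t(F) = -3
1/(-793 + t(7)) = 1/(-793 - 3) = 1/(-796) = -1/796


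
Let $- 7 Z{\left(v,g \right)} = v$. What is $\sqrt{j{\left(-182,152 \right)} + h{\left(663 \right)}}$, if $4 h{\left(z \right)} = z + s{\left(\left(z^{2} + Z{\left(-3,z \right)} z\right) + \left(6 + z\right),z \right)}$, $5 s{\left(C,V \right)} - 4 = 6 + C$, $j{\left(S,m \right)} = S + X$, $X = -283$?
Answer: $\frac{\sqrt{4258562}}{14} \approx 147.4$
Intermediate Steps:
$Z{\left(v,g \right)} = - \frac{v}{7}$
$j{\left(S,m \right)} = -283 + S$ ($j{\left(S,m \right)} = S - 283 = -283 + S$)
$s{\left(C,V \right)} = 2 + \frac{C}{5}$ ($s{\left(C,V \right)} = \frac{4}{5} + \frac{6 + C}{5} = \frac{4}{5} + \left(\frac{6}{5} + \frac{C}{5}\right) = 2 + \frac{C}{5}$)
$h{\left(z \right)} = \frac{4}{5} + \frac{z^{2}}{20} + \frac{9 z}{28}$ ($h{\left(z \right)} = \frac{z + \left(2 + \frac{\left(z^{2} + \left(- \frac{1}{7}\right) \left(-3\right) z\right) + \left(6 + z\right)}{5}\right)}{4} = \frac{z + \left(2 + \frac{\left(z^{2} + \frac{3 z}{7}\right) + \left(6 + z\right)}{5}\right)}{4} = \frac{z + \left(2 + \frac{6 + z^{2} + \frac{10 z}{7}}{5}\right)}{4} = \frac{z + \left(2 + \left(\frac{6}{5} + \frac{z^{2}}{5} + \frac{2 z}{7}\right)\right)}{4} = \frac{z + \left(\frac{16}{5} + \frac{z^{2}}{5} + \frac{2 z}{7}\right)}{4} = \frac{\frac{16}{5} + \frac{z^{2}}{5} + \frac{9 z}{7}}{4} = \frac{4}{5} + \frac{z^{2}}{20} + \frac{9 z}{28}$)
$\sqrt{j{\left(-182,152 \right)} + h{\left(663 \right)}} = \sqrt{\left(-283 - 182\right) + \left(\frac{4}{5} + \frac{663^{2}}{20} + \frac{9}{28} \cdot 663\right)} = \sqrt{-465 + \left(\frac{4}{5} + \frac{1}{20} \cdot 439569 + \frac{5967}{28}\right)} = \sqrt{-465 + \left(\frac{4}{5} + \frac{439569}{20} + \frac{5967}{28}\right)} = \sqrt{-465 + \frac{310693}{14}} = \sqrt{\frac{304183}{14}} = \frac{\sqrt{4258562}}{14}$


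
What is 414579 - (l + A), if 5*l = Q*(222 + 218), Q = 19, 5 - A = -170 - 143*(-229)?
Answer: 445479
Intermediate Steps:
A = -32572 (A = 5 - (-170 - 143*(-229)) = 5 - (-170 + 32747) = 5 - 1*32577 = 5 - 32577 = -32572)
l = 1672 (l = (19*(222 + 218))/5 = (19*440)/5 = (⅕)*8360 = 1672)
414579 - (l + A) = 414579 - (1672 - 32572) = 414579 - 1*(-30900) = 414579 + 30900 = 445479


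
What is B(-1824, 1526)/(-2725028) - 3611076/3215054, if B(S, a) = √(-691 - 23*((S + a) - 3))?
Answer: -1805538/1607527 - √1558/1362514 ≈ -1.1232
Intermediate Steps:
B(S, a) = √(-622 - 23*S - 23*a) (B(S, a) = √(-691 - 23*(-3 + S + a)) = √(-691 + (69 - 23*S - 23*a)) = √(-622 - 23*S - 23*a))
B(-1824, 1526)/(-2725028) - 3611076/3215054 = √(-622 - 23*(-1824) - 23*1526)/(-2725028) - 3611076/3215054 = √(-622 + 41952 - 35098)*(-1/2725028) - 3611076*1/3215054 = √6232*(-1/2725028) - 1805538/1607527 = (2*√1558)*(-1/2725028) - 1805538/1607527 = -√1558/1362514 - 1805538/1607527 = -1805538/1607527 - √1558/1362514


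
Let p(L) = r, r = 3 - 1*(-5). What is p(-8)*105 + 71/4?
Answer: 3431/4 ≈ 857.75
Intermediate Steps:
r = 8 (r = 3 + 5 = 8)
p(L) = 8
p(-8)*105 + 71/4 = 8*105 + 71/4 = 840 + 71*(¼) = 840 + 71/4 = 3431/4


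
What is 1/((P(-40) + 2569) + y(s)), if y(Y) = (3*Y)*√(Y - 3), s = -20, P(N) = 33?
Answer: 1301/3426602 + 15*I*√23/1713301 ≈ 0.00037968 + 4.1988e-5*I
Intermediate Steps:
y(Y) = 3*Y*√(-3 + Y) (y(Y) = (3*Y)*√(-3 + Y) = 3*Y*√(-3 + Y))
1/((P(-40) + 2569) + y(s)) = 1/((33 + 2569) + 3*(-20)*√(-3 - 20)) = 1/(2602 + 3*(-20)*√(-23)) = 1/(2602 + 3*(-20)*(I*√23)) = 1/(2602 - 60*I*√23)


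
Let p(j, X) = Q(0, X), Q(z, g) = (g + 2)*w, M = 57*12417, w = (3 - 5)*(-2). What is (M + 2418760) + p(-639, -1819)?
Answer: 3119261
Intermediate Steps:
w = 4 (w = -2*(-2) = 4)
M = 707769
Q(z, g) = 8 + 4*g (Q(z, g) = (g + 2)*4 = (2 + g)*4 = 8 + 4*g)
p(j, X) = 8 + 4*X
(M + 2418760) + p(-639, -1819) = (707769 + 2418760) + (8 + 4*(-1819)) = 3126529 + (8 - 7276) = 3126529 - 7268 = 3119261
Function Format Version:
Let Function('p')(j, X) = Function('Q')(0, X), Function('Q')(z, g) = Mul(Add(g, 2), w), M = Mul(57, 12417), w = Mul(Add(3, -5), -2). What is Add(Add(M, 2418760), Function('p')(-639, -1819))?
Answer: 3119261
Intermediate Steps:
w = 4 (w = Mul(-2, -2) = 4)
M = 707769
Function('Q')(z, g) = Add(8, Mul(4, g)) (Function('Q')(z, g) = Mul(Add(g, 2), 4) = Mul(Add(2, g), 4) = Add(8, Mul(4, g)))
Function('p')(j, X) = Add(8, Mul(4, X))
Add(Add(M, 2418760), Function('p')(-639, -1819)) = Add(Add(707769, 2418760), Add(8, Mul(4, -1819))) = Add(3126529, Add(8, -7276)) = Add(3126529, -7268) = 3119261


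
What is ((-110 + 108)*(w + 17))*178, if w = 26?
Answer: -15308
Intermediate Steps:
((-110 + 108)*(w + 17))*178 = ((-110 + 108)*(26 + 17))*178 = -2*43*178 = -86*178 = -15308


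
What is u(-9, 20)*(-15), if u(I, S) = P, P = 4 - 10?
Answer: 90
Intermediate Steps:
P = -6
u(I, S) = -6
u(-9, 20)*(-15) = -6*(-15) = 90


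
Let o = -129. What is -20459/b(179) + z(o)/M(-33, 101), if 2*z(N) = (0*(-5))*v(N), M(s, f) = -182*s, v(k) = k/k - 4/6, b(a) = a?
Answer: -20459/179 ≈ -114.30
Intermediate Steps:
v(k) = 1/3 (v(k) = 1 - 4*1/6 = 1 - 2/3 = 1/3)
z(N) = 0 (z(N) = ((0*(-5))*(1/3))/2 = (0*(1/3))/2 = (1/2)*0 = 0)
-20459/b(179) + z(o)/M(-33, 101) = -20459/179 + 0/((-182*(-33))) = -20459*1/179 + 0/6006 = -20459/179 + 0*(1/6006) = -20459/179 + 0 = -20459/179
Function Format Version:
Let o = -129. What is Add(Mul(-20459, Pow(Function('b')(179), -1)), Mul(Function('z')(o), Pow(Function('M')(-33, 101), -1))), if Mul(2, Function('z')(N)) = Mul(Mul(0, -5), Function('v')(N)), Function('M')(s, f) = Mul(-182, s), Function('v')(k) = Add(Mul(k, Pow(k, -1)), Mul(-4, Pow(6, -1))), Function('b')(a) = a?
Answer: Rational(-20459, 179) ≈ -114.30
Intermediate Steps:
Function('v')(k) = Rational(1, 3) (Function('v')(k) = Add(1, Mul(-4, Rational(1, 6))) = Add(1, Rational(-2, 3)) = Rational(1, 3))
Function('z')(N) = 0 (Function('z')(N) = Mul(Rational(1, 2), Mul(Mul(0, -5), Rational(1, 3))) = Mul(Rational(1, 2), Mul(0, Rational(1, 3))) = Mul(Rational(1, 2), 0) = 0)
Add(Mul(-20459, Pow(Function('b')(179), -1)), Mul(Function('z')(o), Pow(Function('M')(-33, 101), -1))) = Add(Mul(-20459, Pow(179, -1)), Mul(0, Pow(Mul(-182, -33), -1))) = Add(Mul(-20459, Rational(1, 179)), Mul(0, Pow(6006, -1))) = Add(Rational(-20459, 179), Mul(0, Rational(1, 6006))) = Add(Rational(-20459, 179), 0) = Rational(-20459, 179)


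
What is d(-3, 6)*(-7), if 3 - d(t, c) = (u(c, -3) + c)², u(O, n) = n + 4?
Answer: 322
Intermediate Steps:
u(O, n) = 4 + n
d(t, c) = 3 - (1 + c)² (d(t, c) = 3 - ((4 - 3) + c)² = 3 - (1 + c)²)
d(-3, 6)*(-7) = (3 - (1 + 6)²)*(-7) = (3 - 1*7²)*(-7) = (3 - 1*49)*(-7) = (3 - 49)*(-7) = -46*(-7) = 322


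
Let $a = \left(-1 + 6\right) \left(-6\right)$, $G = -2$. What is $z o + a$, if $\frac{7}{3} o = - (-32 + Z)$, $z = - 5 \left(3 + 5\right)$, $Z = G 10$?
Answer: $- \frac{6450}{7} \approx -921.43$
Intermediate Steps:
$Z = -20$ ($Z = \left(-2\right) 10 = -20$)
$a = -30$ ($a = 5 \left(-6\right) = -30$)
$z = -40$ ($z = \left(-5\right) 8 = -40$)
$o = \frac{156}{7}$ ($o = \frac{3 \left(- (-32 - 20)\right)}{7} = \frac{3 \left(\left(-1\right) \left(-52\right)\right)}{7} = \frac{3}{7} \cdot 52 = \frac{156}{7} \approx 22.286$)
$z o + a = \left(-40\right) \frac{156}{7} - 30 = - \frac{6240}{7} - 30 = - \frac{6450}{7}$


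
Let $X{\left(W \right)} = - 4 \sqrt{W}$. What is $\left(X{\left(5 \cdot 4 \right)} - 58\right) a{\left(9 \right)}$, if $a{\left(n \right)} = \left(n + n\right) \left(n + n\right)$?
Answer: $-18792 - 2592 \sqrt{5} \approx -24588.0$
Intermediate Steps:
$a{\left(n \right)} = 4 n^{2}$ ($a{\left(n \right)} = 2 n 2 n = 4 n^{2}$)
$\left(X{\left(5 \cdot 4 \right)} - 58\right) a{\left(9 \right)} = \left(- 4 \sqrt{5 \cdot 4} - 58\right) 4 \cdot 9^{2} = \left(- 4 \sqrt{20} - 58\right) 4 \cdot 81 = \left(- 4 \cdot 2 \sqrt{5} - 58\right) 324 = \left(- 8 \sqrt{5} - 58\right) 324 = \left(-58 - 8 \sqrt{5}\right) 324 = -18792 - 2592 \sqrt{5}$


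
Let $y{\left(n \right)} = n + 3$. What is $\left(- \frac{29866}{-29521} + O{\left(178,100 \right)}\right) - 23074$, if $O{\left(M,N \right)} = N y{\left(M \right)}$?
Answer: $- \frac{146807588}{29521} \approx -4973.0$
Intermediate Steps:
$y{\left(n \right)} = 3 + n$
$O{\left(M,N \right)} = N \left(3 + M\right)$
$\left(- \frac{29866}{-29521} + O{\left(178,100 \right)}\right) - 23074 = \left(- \frac{29866}{-29521} + 100 \left(3 + 178\right)\right) - 23074 = \left(\left(-29866\right) \left(- \frac{1}{29521}\right) + 100 \cdot 181\right) - 23074 = \left(\frac{29866}{29521} + 18100\right) - 23074 = \frac{534359966}{29521} - 23074 = - \frac{146807588}{29521}$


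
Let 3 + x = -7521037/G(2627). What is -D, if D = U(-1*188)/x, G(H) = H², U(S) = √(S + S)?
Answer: 6901129*I*√94/14112212 ≈ 4.7412*I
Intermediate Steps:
U(S) = √2*√S (U(S) = √(2*S) = √2*√S)
x = -28224424/6901129 (x = -3 - 7521037/(2627²) = -3 - 7521037/6901129 = -28224424/6901129 ≈ -4.0898)
D = -6901129*I*√94/14112212 (D = (√2*√(-1*188))/(-28224424/6901129) = (√2*√(-188))*(-6901129/28224424) = (√2*(2*I*√47))*(-6901129/28224424) = (2*I*√94)*(-6901129/28224424) = -6901129*I*√94/14112212 ≈ -4.7412*I)
-D = -(-6901129)*I*√94/14112212 = 6901129*I*√94/14112212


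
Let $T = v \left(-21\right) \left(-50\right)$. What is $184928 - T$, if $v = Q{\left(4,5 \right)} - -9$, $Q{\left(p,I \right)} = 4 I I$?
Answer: $70478$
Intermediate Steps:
$Q{\left(p,I \right)} = 4 I^{2}$
$v = 109$ ($v = 4 \cdot 5^{2} - -9 = 4 \cdot 25 + 9 = 100 + 9 = 109$)
$T = 114450$ ($T = 109 \left(-21\right) \left(-50\right) = \left(-2289\right) \left(-50\right) = 114450$)
$184928 - T = 184928 - 114450 = 70478$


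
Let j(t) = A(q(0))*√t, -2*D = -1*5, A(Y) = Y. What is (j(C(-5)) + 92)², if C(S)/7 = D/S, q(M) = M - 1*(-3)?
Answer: 16865/2 + 276*I*√14 ≈ 8432.5 + 1032.7*I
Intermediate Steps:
q(M) = 3 + M (q(M) = M + 3 = 3 + M)
D = 5/2 (D = -(-1)*5/2 = -½*(-5) = 5/2 ≈ 2.5000)
C(S) = 35/(2*S) (C(S) = 7*(5/(2*S)) = 35/(2*S))
j(t) = 3*√t (j(t) = (3 + 0)*√t = 3*√t)
(j(C(-5)) + 92)² = (3*√((35/2)/(-5)) + 92)² = (3*√((35/2)*(-⅕)) + 92)² = (3*√(-7/2) + 92)² = (3*(I*√14/2) + 92)² = (3*I*√14/2 + 92)² = (92 + 3*I*√14/2)²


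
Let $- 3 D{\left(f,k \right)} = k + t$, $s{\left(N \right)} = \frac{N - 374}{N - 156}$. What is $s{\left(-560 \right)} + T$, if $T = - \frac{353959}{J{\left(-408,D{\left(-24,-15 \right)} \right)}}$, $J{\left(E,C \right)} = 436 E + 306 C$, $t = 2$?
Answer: $\frac{52292944}{15802299} \approx 3.3092$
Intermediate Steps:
$s{\left(N \right)} = \frac{-374 + N}{-156 + N}$
$D{\left(f,k \right)} = - \frac{2}{3} - \frac{k}{3}$ ($D{\left(f,k \right)} = - \frac{k + 2}{3} = - \frac{2 + k}{3} = - \frac{2}{3} - \frac{k}{3}$)
$J{\left(E,C \right)} = 306 C + 436 E$
$T = \frac{353959}{176562}$ ($T = - \frac{353959}{306 \left(- \frac{2}{3} - -5\right) + 436 \left(-408\right)} = - \frac{353959}{306 \left(- \frac{2}{3} + 5\right) - 177888} = - \frac{353959}{306 \cdot \frac{13}{3} - 177888} = - \frac{353959}{1326 - 177888} = - \frac{353959}{-176562} = \left(-353959\right) \left(- \frac{1}{176562}\right) = \frac{353959}{176562} \approx 2.0047$)
$s{\left(-560 \right)} + T = \frac{-374 - 560}{-156 - 560} + \frac{353959}{176562} = \frac{1}{-716} \left(-934\right) + \frac{353959}{176562} = \left(- \frac{1}{716}\right) \left(-934\right) + \frac{353959}{176562} = \frac{467}{358} + \frac{353959}{176562} = \frac{52292944}{15802299}$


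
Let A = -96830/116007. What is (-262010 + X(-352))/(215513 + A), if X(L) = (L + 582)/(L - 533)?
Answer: -1793306428904/1475054265899 ≈ -1.2158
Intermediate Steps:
X(L) = (582 + L)/(-533 + L)
A = -96830/116007 (A = -96830*1/116007 = -96830/116007 ≈ -0.83469)
(-262010 + X(-352))/(215513 + A) = (-262010 + (582 - 352)/(-533 - 352))/(215513 - 96830/116007) = (-262010 + 230/(-885))/(25000919761/116007) = (-262010 - 1/885*230)*(116007/25000919761) = (-262010 - 46/177)*(116007/25000919761) = -46375816/177*116007/25000919761 = -1793306428904/1475054265899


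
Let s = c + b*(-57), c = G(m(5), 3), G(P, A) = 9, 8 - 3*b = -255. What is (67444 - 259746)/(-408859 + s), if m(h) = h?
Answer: 192302/413847 ≈ 0.46467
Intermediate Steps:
b = 263/3 (b = 8/3 - 1/3*(-255) = 8/3 + 85 = 263/3 ≈ 87.667)
c = 9
s = -4988 (s = 9 + (263/3)*(-57) = 9 - 4997 = -4988)
(67444 - 259746)/(-408859 + s) = (67444 - 259746)/(-408859 - 4988) = -192302/(-413847) = -192302*(-1/413847) = 192302/413847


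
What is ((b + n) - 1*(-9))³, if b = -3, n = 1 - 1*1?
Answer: 216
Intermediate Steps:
n = 0 (n = 1 - 1 = 0)
((b + n) - 1*(-9))³ = ((-3 + 0) - 1*(-9))³ = (-3 + 9)³ = 6³ = 216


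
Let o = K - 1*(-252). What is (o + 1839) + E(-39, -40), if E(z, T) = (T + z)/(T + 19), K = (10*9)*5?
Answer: 53440/21 ≈ 2544.8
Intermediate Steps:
K = 450 (K = 90*5 = 450)
E(z, T) = (T + z)/(19 + T)
o = 702 (o = 450 - 1*(-252) = 450 + 252 = 702)
(o + 1839) + E(-39, -40) = (702 + 1839) + (-40 - 39)/(19 - 40) = 2541 - 79/(-21) = 2541 - 1/21*(-79) = 2541 + 79/21 = 53440/21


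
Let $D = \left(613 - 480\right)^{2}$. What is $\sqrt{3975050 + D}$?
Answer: $\sqrt{3992739} \approx 1998.2$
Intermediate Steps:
$D = 17689$ ($D = 133^{2} = 17689$)
$\sqrt{3975050 + D} = \sqrt{3975050 + 17689} = \sqrt{3992739}$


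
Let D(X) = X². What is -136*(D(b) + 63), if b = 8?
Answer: -17272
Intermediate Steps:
-136*(D(b) + 63) = -136*(8² + 63) = -136*(64 + 63) = -136*127 = -17272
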